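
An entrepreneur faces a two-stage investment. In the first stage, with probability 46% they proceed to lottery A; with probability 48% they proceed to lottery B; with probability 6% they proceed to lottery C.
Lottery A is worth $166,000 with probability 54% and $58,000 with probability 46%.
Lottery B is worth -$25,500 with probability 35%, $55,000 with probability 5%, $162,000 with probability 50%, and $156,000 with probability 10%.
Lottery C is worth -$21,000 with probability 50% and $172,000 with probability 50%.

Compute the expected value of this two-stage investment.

$101,441.20

EV(A) = 0.54 × 166000 + 0.46 × 58000 = 89640 + 26680 = 116320
EV(B) = 0.35 × (-25500) + 0.05 × 55000 + 0.5 × 162000 + 0.1 × 156000 = -8925 + 2750 + 81000 + 15600 = 90425
EV(C) = 0.5 × (-21000) + 0.5 × 172000 = -10500 + 86000 = 75500
Overall = 0.46 × 116320 + 0.48 × 90425 + 0.06 × 75500 = 53507.2 + 43404 + 4530 = 101441.2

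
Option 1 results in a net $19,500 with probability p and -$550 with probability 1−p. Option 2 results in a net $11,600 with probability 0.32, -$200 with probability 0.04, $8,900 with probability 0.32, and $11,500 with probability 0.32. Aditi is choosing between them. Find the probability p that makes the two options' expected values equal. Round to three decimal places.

EV(Option 2) = 0.32 × 11600 + 0.04 × (-200) + 0.32 × 8900 + 0.32 × 11500 = 3712 − 8 + 2848 + 3680 = 10232
p·19500 + (1−p)·(-550) = 10232
20050p − 550 = 10232
p = (10232 + 550) / 20050

p = 0.538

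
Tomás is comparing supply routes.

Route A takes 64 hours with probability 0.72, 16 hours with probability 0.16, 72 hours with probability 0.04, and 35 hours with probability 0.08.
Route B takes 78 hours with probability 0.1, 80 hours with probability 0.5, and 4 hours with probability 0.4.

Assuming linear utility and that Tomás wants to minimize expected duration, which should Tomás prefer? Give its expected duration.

Route A = 0.72 × 64 + 0.16 × 16 + 0.04 × 72 + 0.08 × 35 = 46.08 + 2.56 + 2.88 + 2.8 = 54.32
Route B = 0.1 × 78 + 0.5 × 80 + 0.4 × 4 = 7.8 + 40 + 1.6 = 49.4

Route B (49.4 hours)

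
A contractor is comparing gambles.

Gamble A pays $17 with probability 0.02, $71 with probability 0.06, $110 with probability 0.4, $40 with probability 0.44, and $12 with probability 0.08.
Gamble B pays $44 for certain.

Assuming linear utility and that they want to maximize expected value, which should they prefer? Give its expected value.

Gamble A ($67.16)

Gamble A = 0.02 × 17 + 0.06 × 71 + 0.4 × 110 + 0.44 × 40 + 0.08 × 12 = 0.34 + 4.26 + 44 + 17.6 + 0.96 = 67.16
Gamble B: 44 (certain)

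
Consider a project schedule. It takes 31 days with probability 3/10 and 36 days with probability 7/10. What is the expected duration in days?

34.5 days

EV = 3/10 × 31 + 7/10 × 36 = 9.3 + 25.2 = 34.5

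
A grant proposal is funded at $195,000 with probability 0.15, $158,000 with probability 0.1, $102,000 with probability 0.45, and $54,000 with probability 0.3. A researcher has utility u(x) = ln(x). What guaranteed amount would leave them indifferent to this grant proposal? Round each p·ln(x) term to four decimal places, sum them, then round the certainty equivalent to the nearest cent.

$97,032.38

E[u] = 0.15·ln(195000) + 0.1·ln(158000) + 0.45·ln(102000) + 0.3·ln(54000) = 1.8271 + 1.1970 + 5.1897 + 3.2690 = 11.4828
CE = e^11.4828 ≈ 97032.38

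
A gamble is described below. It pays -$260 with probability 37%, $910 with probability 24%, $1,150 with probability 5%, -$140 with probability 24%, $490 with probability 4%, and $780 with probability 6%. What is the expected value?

$212.50

EV = 0.37 × (-260) + 0.24 × 910 + 0.05 × 1150 + 0.24 × (-140) + 0.04 × 490 + 0.06 × 780 = -96.2 + 218.4 + 57.5 − 33.6 + 19.6 + 46.8 = 212.5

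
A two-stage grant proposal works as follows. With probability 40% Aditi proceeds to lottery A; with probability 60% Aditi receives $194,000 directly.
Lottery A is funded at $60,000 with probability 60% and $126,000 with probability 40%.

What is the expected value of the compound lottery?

$150,960

EV(A) = 0.6 × 60000 + 0.4 × 126000 = 36000 + 50400 = 86400
Branch B: 194000 (certain)
Overall = 0.4 × 86400 + 0.6 × 194000 = 34560 + 116400 = 150960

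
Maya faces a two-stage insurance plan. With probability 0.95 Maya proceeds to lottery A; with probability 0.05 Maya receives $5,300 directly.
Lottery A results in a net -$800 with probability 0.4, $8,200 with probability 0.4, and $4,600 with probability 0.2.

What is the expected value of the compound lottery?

EV(A) = 0.4 × (-800) + 0.4 × 8200 + 0.2 × 4600 = -320 + 3280 + 920 = 3880
Branch B: 5300 (certain)
Overall = 0.95 × 3880 + 0.05 × 5300 = 3686 + 265 = 3951

$3,951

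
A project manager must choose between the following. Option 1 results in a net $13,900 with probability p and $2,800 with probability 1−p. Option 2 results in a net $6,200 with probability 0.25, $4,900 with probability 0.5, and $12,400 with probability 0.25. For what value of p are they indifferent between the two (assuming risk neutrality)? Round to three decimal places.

p = 0.387

EV(Option 2) = 0.25 × 6200 + 0.5 × 4900 + 0.25 × 12400 = 1550 + 2450 + 3100 = 7100
p·13900 + (1−p)·2800 = 7100
11100p + 2800 = 7100
p = (7100 − 2800) / 11100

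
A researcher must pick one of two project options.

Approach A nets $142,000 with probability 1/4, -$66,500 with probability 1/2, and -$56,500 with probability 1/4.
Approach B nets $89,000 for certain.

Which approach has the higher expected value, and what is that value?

Approach B ($89,000)

Approach A = 1/4 × 142000 + 1/2 × (-66500) + 1/4 × (-56500) = 35500 − 33250 − 14125 = -11875
Approach B: 89000 (certain)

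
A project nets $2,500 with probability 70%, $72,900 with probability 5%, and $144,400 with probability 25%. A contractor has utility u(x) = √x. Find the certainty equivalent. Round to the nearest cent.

E[u] = 0.7·√2500 + 0.05·√72900 + 0.25·√144400 = 0.7·50 + 0.05·270 + 0.25·380 = 143.5
CE = (143.5)² = 20592.25

$20,592.25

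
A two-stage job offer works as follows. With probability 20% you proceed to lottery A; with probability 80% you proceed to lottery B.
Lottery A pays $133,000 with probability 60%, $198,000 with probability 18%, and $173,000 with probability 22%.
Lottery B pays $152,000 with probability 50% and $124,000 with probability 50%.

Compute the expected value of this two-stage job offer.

EV(A) = 0.6 × 133000 + 0.18 × 198000 + 0.22 × 173000 = 79800 + 35640 + 38060 = 153500
EV(B) = 0.5 × 152000 + 0.5 × 124000 = 76000 + 62000 = 138000
Overall = 0.2 × 153500 + 0.8 × 138000 = 30700 + 110400 = 141100

$141,100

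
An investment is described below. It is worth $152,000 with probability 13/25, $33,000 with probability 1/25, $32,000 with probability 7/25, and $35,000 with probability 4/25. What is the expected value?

$94,920

EV = 13/25 × 152000 + 1/25 × 33000 + 7/25 × 32000 + 4/25 × 35000 = 79040 + 1320 + 8960 + 5600 = 94920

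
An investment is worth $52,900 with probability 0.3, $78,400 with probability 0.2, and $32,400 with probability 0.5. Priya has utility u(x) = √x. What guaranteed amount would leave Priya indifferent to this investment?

E[u] = 0.3·√52900 + 0.2·√78400 + 0.5·√32400 = 0.3·230 + 0.2·280 + 0.5·180 = 215
CE = (215)² = 46225

$46,225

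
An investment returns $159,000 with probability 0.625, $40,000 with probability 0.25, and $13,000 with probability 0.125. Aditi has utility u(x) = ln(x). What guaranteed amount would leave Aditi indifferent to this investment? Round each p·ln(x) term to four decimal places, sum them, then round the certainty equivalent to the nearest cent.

$82,347.22

E[u] = 0.625·ln(159000) + 0.25·ln(40000) + 0.125·ln(13000) = 7.4854 + 2.6492 + 1.1841 = 11.3187
CE = e^11.3187 ≈ 82347.22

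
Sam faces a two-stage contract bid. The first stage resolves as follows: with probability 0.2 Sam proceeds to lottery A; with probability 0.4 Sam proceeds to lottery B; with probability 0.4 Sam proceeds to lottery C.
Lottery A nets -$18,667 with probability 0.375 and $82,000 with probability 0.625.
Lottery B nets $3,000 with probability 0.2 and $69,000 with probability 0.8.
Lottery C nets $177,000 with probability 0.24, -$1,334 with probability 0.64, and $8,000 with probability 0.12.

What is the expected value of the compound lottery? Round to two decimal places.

$48,204.47

EV(A) = 0.375 × (-18667) + 0.625 × 82000 = -7000.125 + 51250 = 44249.875
EV(B) = 0.2 × 3000 + 0.8 × 69000 = 600 + 55200 = 55800
EV(C) = 0.24 × 177000 + 0.64 × (-1334) + 0.12 × 8000 = 42480 − 853.76 + 960 = 42586.24
Overall = 0.2 × 44249.875 + 0.4 × 55800 + 0.4 × 42586.24 = 8849.975 + 22320 + 17034.496 = 48204.471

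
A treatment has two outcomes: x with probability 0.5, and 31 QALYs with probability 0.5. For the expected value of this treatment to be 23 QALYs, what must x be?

x = 15 QALYs

0.5·x + 0.5·31 = 23
0.5·x = 23 − 15.5 = 7.5
x = 7.5 / 0.5 = 15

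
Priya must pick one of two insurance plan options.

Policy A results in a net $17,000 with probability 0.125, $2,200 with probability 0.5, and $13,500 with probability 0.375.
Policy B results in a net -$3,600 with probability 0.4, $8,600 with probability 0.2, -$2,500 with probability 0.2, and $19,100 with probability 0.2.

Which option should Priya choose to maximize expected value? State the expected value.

Policy A = 0.125 × 17000 + 0.5 × 2200 + 0.375 × 13500 = 2125 + 1100 + 5062.5 = 8287.5
Policy B = 0.4 × (-3600) + 0.2 × 8600 + 0.2 × (-2500) + 0.2 × 19100 = -1440 + 1720 − 500 + 3820 = 3600

Policy A ($8,287.50)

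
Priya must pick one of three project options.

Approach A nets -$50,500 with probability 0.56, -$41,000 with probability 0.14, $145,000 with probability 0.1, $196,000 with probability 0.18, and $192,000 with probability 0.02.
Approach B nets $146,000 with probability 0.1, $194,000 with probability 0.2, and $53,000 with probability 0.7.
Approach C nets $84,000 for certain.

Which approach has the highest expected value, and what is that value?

Approach B ($90,500)

Approach A = 0.56 × (-50500) + 0.14 × (-41000) + 0.1 × 145000 + 0.18 × 196000 + 0.02 × 192000 = -28280 − 5740 + 14500 + 35280 + 3840 = 19600
Approach B = 0.1 × 146000 + 0.2 × 194000 + 0.7 × 53000 = 14600 + 38800 + 37100 = 90500
Approach C: 84000 (certain)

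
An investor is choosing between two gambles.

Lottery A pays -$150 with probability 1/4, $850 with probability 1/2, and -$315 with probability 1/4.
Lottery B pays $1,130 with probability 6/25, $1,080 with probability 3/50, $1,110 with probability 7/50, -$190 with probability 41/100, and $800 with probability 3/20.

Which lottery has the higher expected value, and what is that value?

Lottery A = 1/4 × (-150) + 1/2 × 850 + 1/4 × (-315) = -37.5 + 425 − 78.75 = 308.75
Lottery B = 6/25 × 1130 + 3/50 × 1080 + 7/50 × 1110 + 41/100 × (-190) + 3/20 × 800 = 271.2 + 64.8 + 155.4 − 77.9 + 120 = 533.5

Lottery B ($533.50)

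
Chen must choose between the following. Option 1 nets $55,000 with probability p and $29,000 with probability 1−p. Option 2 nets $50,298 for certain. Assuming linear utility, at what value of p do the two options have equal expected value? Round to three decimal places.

p = 0.819

p·55000 + (1−p)·29000 = 50298
26000p + 29000 = 50298
p = (50298 − 29000) / 26000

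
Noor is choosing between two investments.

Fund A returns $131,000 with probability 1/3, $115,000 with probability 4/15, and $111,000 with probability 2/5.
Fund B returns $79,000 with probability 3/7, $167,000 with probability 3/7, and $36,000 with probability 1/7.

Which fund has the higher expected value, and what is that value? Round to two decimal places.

Fund A = 1/3 × 131000 + 4/15 × 115000 + 2/5 × 111000 = 43666.6667 + 30666.6667 + 44400 = 118733.3333
Fund B = 3/7 × 79000 + 3/7 × 167000 + 1/7 × 36000 = 33857.1429 + 71571.4286 + 5142.8571 = 110571.4286

Fund A ($118,733.33)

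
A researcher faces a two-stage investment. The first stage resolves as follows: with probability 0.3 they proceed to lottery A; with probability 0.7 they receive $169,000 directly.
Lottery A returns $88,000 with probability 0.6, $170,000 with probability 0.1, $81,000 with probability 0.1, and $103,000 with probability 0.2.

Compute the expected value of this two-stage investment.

EV(A) = 0.6 × 88000 + 0.1 × 170000 + 0.1 × 81000 + 0.2 × 103000 = 52800 + 17000 + 8100 + 20600 = 98500
Branch B: 169000 (certain)
Overall = 0.3 × 98500 + 0.7 × 169000 = 29550 + 118300 = 147850

$147,850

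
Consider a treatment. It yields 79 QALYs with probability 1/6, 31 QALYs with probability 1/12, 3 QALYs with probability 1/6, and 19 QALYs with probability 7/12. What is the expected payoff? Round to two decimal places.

27.33 QALYs

EV = 1/6 × 79 + 1/12 × 31 + 1/6 × 3 + 7/12 × 19 = 13.1667 + 2.5833 + 0.5 + 11.0833 = 27.3333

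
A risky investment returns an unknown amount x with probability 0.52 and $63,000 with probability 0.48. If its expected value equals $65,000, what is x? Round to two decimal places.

0.52·x + 0.48·63000 = 65000
0.52·x = 65000 − 30240 = 34760
x = 34760 / 0.52 = 66846.1538

x = $66,846.15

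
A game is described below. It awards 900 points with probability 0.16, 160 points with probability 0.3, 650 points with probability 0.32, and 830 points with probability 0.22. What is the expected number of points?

EV = 0.16 × 900 + 0.3 × 160 + 0.32 × 650 + 0.22 × 830 = 144 + 48 + 208 + 182.6 = 582.6

582.6 points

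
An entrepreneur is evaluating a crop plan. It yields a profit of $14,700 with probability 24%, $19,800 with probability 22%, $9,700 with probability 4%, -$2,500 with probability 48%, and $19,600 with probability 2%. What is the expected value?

EV = 0.24 × 14700 + 0.22 × 19800 + 0.04 × 9700 + 0.48 × (-2500) + 0.02 × 19600 = 3528 + 4356 + 388 − 1200 + 392 = 7464

$7,464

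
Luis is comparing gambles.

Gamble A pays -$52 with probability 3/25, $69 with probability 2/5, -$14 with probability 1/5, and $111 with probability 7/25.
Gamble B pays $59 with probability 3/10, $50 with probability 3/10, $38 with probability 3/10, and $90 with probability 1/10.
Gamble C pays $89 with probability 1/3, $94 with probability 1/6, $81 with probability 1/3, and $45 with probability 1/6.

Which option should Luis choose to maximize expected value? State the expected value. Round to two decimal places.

Gamble C ($79.83)

Gamble A = 3/25 × (-52) + 2/5 × 69 + 1/5 × (-14) + 7/25 × 111 = -6.24 + 27.6 − 2.8 + 31.08 = 49.64
Gamble B = 3/10 × 59 + 3/10 × 50 + 3/10 × 38 + 1/10 × 90 = 17.7 + 15 + 11.4 + 9 = 53.1
Gamble C = 1/3 × 89 + 1/6 × 94 + 1/3 × 81 + 1/6 × 45 = 29.6667 + 15.6667 + 27 + 7.5 = 79.8333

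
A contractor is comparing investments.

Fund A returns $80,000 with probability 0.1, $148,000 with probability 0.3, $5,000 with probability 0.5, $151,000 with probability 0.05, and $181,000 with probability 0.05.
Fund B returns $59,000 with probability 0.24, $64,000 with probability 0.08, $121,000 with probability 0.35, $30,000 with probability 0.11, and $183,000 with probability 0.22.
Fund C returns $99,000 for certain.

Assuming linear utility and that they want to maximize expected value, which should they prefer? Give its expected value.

Fund B ($105,190)

Fund A = 0.1 × 80000 + 0.3 × 148000 + 0.5 × 5000 + 0.05 × 151000 + 0.05 × 181000 = 8000 + 44400 + 2500 + 7550 + 9050 = 71500
Fund B = 0.24 × 59000 + 0.08 × 64000 + 0.35 × 121000 + 0.11 × 30000 + 0.22 × 183000 = 14160 + 5120 + 42350 + 3300 + 40260 = 105190
Fund C: 99000 (certain)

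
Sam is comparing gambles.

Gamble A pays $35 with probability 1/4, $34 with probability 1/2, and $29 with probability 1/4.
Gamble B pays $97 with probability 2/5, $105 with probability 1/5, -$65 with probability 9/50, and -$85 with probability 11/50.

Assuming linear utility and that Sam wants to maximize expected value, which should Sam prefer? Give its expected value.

Gamble A ($33)

Gamble A = 1/4 × 35 + 1/2 × 34 + 1/4 × 29 = 8.75 + 17 + 7.25 = 33
Gamble B = 2/5 × 97 + 1/5 × 105 + 9/50 × (-65) + 11/50 × (-85) = 38.8 + 21 − 11.7 − 18.7 = 29.4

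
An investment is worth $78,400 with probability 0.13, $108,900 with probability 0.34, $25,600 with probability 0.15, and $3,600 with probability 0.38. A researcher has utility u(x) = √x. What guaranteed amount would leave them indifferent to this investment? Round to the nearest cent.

$38,181.16

E[u] = 0.13·√78400 + 0.34·√108900 + 0.15·√25600 + 0.38·√3600 = 0.13·280 + 0.34·330 + 0.15·160 + 0.38·60 = 195.4
CE = (195.4)² = 38181.16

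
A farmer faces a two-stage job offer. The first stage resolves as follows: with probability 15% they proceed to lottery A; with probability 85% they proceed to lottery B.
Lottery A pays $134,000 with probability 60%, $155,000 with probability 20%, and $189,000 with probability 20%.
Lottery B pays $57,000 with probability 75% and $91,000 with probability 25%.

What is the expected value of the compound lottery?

$78,055

EV(A) = 0.6 × 134000 + 0.2 × 155000 + 0.2 × 189000 = 80400 + 31000 + 37800 = 149200
EV(B) = 0.75 × 57000 + 0.25 × 91000 = 42750 + 22750 = 65500
Overall = 0.15 × 149200 + 0.85 × 65500 = 22380 + 55675 = 78055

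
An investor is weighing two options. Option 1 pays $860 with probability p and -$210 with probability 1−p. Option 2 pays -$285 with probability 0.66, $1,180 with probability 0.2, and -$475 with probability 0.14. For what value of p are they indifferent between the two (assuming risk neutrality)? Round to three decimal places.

EV(Option 2) = 0.66 × (-285) + 0.2 × 1180 + 0.14 × (-475) = -188.1 + 236 − 66.5 = -18.6
p·860 + (1−p)·(-210) = -18.6
1070p − 210 = -18.6
p = (-18.6 + 210) / 1070

p = 0.179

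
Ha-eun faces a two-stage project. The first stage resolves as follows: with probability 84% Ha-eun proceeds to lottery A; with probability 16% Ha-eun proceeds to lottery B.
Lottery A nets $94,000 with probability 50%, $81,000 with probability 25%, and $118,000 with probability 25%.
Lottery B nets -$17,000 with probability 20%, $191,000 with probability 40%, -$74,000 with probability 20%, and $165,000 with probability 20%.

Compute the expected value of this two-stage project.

EV(A) = 0.5 × 94000 + 0.25 × 81000 + 0.25 × 118000 = 47000 + 20250 + 29500 = 96750
EV(B) = 0.2 × (-17000) + 0.4 × 191000 + 0.2 × (-74000) + 0.2 × 165000 = -3400 + 76400 − 14800 + 33000 = 91200
Overall = 0.84 × 96750 + 0.16 × 91200 = 81270 + 14592 = 95862

$95,862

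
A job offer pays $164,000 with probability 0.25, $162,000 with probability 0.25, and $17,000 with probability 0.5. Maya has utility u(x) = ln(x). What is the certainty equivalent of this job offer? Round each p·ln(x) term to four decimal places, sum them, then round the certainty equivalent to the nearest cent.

$52,638.34

E[u] = 0.25·ln(164000) + 0.25·ln(162000) + 0.5·ln(17000) = 3.0019 + 2.9988 + 4.8705 = 10.8712
CE = e^10.8712 ≈ 52638.34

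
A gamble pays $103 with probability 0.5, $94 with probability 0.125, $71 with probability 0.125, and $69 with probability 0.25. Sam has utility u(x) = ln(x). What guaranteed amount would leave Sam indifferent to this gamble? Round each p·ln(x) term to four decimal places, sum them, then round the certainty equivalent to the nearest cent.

E[u] = 0.5·ln(103) + 0.125·ln(94) + 0.125·ln(71) + 0.25·ln(69) = 2.3174 + 0.5679 + 0.5328 + 1.0585 = 4.4766
CE = e^4.4766 ≈ 87.94

$87.94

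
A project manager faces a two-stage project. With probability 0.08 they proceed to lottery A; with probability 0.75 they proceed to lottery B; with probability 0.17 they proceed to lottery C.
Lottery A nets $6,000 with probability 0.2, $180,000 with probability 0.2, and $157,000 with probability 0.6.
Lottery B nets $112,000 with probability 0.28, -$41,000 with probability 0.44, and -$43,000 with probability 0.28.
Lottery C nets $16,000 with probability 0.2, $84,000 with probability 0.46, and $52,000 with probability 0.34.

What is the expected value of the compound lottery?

$21,590.40

EV(A) = 0.2 × 6000 + 0.2 × 180000 + 0.6 × 157000 = 1200 + 36000 + 94200 = 131400
EV(B) = 0.28 × 112000 + 0.44 × (-41000) + 0.28 × (-43000) = 31360 − 18040 − 12040 = 1280
EV(C) = 0.2 × 16000 + 0.46 × 84000 + 0.34 × 52000 = 3200 + 38640 + 17680 = 59520
Overall = 0.08 × 131400 + 0.75 × 1280 + 0.17 × 59520 = 10512 + 960 + 10118.4 = 21590.4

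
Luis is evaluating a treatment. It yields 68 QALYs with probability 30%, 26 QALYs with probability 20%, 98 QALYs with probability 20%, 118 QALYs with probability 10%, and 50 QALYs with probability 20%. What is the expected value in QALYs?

EV = 0.3 × 68 + 0.2 × 26 + 0.2 × 98 + 0.1 × 118 + 0.2 × 50 = 20.4 + 5.2 + 19.6 + 11.8 + 10 = 67

67 QALYs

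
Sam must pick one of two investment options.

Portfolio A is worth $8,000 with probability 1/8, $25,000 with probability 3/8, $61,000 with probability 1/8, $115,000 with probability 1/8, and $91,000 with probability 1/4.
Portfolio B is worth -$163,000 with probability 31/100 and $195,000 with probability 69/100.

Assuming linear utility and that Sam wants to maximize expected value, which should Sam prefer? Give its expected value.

Portfolio A = 1/8 × 8000 + 3/8 × 25000 + 1/8 × 61000 + 1/8 × 115000 + 1/4 × 91000 = 1000 + 9375 + 7625 + 14375 + 22750 = 55125
Portfolio B = 31/100 × (-163000) + 69/100 × 195000 = -50530 + 134550 = 84020

Portfolio B ($84,020)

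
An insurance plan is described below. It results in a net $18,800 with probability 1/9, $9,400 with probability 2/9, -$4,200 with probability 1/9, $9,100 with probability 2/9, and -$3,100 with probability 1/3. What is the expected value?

$4,700

EV = 1/9 × 18800 + 2/9 × 9400 + 1/9 × (-4200) + 2/9 × 9100 + 1/3 × (-3100) = 2088.8889 + 2088.8889 − 466.6667 + 2022.2222 − 1033.3333 = 4700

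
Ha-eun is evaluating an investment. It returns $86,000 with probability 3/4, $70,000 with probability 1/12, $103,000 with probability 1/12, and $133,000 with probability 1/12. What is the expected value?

EV = 3/4 × 86000 + 1/12 × 70000 + 1/12 × 103000 + 1/12 × 133000 = 64500 + 5833.3333 + 8583.3333 + 11083.3333 = 90000

$90,000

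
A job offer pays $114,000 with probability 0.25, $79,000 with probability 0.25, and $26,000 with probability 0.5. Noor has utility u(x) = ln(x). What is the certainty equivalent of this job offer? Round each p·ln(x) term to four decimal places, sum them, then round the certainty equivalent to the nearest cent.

$49,672.17

E[u] = 0.25·ln(114000) + 0.25·ln(79000) + 0.5·ln(26000) = 2.9110 + 2.8193 + 5.0829 = 10.8132
CE = e^10.8132 ≈ 49672.17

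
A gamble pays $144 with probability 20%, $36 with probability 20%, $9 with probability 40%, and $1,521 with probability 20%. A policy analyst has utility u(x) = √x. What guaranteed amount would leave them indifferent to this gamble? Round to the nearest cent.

E[u] = 0.2·√144 + 0.2·√36 + 0.4·√9 + 0.2·√1521 = 0.2·12 + 0.2·6 + 0.4·3 + 0.2·39 = 12.6
CE = (12.6)² = 158.76

$158.76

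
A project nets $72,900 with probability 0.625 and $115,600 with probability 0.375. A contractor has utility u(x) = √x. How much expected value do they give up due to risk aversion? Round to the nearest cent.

$1,148.44

E[u] = 0.625·√72900 + 0.375·√115600 = 0.625·270 + 0.375·340 = 296.25
CE = (296.25)² = 87764.0625
Risk premium = EV − CE = 88912.5 − 87764.0625 = 1148.4375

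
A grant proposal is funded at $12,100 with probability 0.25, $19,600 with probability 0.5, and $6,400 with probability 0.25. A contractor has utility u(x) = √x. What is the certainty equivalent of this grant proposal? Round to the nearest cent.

E[u] = 0.25·√12100 + 0.5·√19600 + 0.25·√6400 = 0.25·110 + 0.5·140 + 0.25·80 = 117.5
CE = (117.5)² = 13806.25

$13,806.25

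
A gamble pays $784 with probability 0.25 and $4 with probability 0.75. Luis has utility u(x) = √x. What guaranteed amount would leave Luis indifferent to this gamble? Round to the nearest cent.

E[u] = 0.25·√784 + 0.75·√4 = 0.25·28 + 0.75·2 = 8.5
CE = (8.5)² = 72.25

$72.25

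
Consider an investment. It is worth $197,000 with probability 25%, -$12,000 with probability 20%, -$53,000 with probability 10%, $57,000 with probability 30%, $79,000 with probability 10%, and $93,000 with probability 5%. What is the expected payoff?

$71,200

EV = 0.25 × 197000 + 0.2 × (-12000) + 0.1 × (-53000) + 0.3 × 57000 + 0.1 × 79000 + 0.05 × 93000 = 49250 − 2400 − 5300 + 17100 + 7900 + 4650 = 71200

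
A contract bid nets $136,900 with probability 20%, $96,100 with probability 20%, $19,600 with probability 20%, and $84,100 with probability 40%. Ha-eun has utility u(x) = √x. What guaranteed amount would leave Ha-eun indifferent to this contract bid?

$78,400

E[u] = 0.2·√136900 + 0.2·√96100 + 0.2·√19600 + 0.4·√84100 = 0.2·370 + 0.2·310 + 0.2·140 + 0.4·290 = 280
CE = (280)² = 78400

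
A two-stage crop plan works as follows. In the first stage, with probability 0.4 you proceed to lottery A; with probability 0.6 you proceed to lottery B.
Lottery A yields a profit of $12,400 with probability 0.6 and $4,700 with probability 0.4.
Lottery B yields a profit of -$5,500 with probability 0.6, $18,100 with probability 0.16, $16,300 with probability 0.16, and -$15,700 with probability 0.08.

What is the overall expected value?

EV(A) = 0.6 × 12400 + 0.4 × 4700 = 7440 + 1880 = 9320
EV(B) = 0.6 × (-5500) + 0.16 × 18100 + 0.16 × 16300 + 0.08 × (-15700) = -3300 + 2896 + 2608 − 1256 = 948
Overall = 0.4 × 9320 + 0.6 × 948 = 3728 + 568.8 = 4296.8

$4,296.80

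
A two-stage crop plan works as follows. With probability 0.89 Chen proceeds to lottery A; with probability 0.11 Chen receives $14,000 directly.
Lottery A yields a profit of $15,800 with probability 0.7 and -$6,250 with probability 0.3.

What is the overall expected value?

EV(A) = 0.7 × 15800 + 0.3 × (-6250) = 11060 − 1875 = 9185
Branch B: 14000 (certain)
Overall = 0.89 × 9185 + 0.11 × 14000 = 8174.65 + 1540 = 9714.65

$9,714.65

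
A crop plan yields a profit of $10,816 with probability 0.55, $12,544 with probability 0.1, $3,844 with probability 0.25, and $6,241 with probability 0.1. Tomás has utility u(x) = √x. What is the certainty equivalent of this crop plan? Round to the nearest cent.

$8,427.24

E[u] = 0.55·√10816 + 0.1·√12544 + 0.25·√3844 + 0.1·√6241 = 0.55·104 + 0.1·112 + 0.25·62 + 0.1·79 = 91.8
CE = (91.8)² = 8427.24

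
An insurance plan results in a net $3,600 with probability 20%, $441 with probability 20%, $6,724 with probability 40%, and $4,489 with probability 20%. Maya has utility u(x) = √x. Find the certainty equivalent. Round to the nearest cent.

E[u] = 0.2·√3600 + 0.2·√441 + 0.4·√6724 + 0.2·√4489 = 0.2·60 + 0.2·21 + 0.4·82 + 0.2·67 = 62.4
CE = (62.4)² = 3893.76

$3,893.76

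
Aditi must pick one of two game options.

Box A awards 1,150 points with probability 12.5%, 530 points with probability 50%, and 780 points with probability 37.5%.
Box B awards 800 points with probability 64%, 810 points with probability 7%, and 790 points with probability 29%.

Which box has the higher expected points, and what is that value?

Box A = 0.125 × 1150 + 0.5 × 530 + 0.375 × 780 = 143.75 + 265 + 292.5 = 701.25
Box B = 0.64 × 800 + 0.07 × 810 + 0.29 × 790 = 512 + 56.7 + 229.1 = 797.8

Box B (797.8 points)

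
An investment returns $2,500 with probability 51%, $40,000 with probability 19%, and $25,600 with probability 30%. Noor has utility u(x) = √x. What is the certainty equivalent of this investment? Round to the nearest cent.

E[u] = 0.51·√2500 + 0.19·√40000 + 0.3·√25600 = 0.51·50 + 0.19·200 + 0.3·160 = 111.5
CE = (111.5)² = 12432.25

$12,432.25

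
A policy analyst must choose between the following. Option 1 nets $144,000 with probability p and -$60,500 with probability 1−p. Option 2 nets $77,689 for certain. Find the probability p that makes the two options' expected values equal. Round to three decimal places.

p = 0.676

p·144000 + (1−p)·(-60500) = 77689
204500p − 60500 = 77689
p = (77689 + 60500) / 204500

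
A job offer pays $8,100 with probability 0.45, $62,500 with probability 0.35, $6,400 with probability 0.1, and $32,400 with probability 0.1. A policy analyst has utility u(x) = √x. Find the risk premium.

$5,684

E[u] = 0.45·√8100 + 0.35·√62500 + 0.1·√6400 + 0.1·√32400 = 0.45·90 + 0.35·250 + 0.1·80 + 0.1·180 = 154
CE = (154)² = 23716
Risk premium = EV − CE = 29400 − 23716 = 5684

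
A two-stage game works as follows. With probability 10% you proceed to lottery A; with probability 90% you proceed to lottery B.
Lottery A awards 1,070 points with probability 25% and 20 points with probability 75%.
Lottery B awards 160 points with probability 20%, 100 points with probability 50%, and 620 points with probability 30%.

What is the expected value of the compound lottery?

EV(A) = 0.25 × 1070 + 0.75 × 20 = 267.5 + 15 = 282.5
EV(B) = 0.2 × 160 + 0.5 × 100 + 0.3 × 620 = 32 + 50 + 186 = 268
Overall = 0.1 × 282.5 + 0.9 × 268 = 28.25 + 241.2 = 269.45

269.45 points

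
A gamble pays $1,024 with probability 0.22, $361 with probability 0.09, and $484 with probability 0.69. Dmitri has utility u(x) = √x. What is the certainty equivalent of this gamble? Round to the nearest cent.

$572.64

E[u] = 0.22·√1024 + 0.09·√361 + 0.69·√484 = 0.22·32 + 0.09·19 + 0.69·22 = 23.93
CE = (23.93)² = 572.6449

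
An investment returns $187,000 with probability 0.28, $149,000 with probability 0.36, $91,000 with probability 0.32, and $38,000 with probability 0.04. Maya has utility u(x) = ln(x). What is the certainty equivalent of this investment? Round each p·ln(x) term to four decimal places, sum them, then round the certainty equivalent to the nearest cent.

$128,399.27

E[u] = 0.28·ln(187000) + 0.36·ln(149000) + 0.32·ln(91000) + 0.04·ln(38000) = 3.3989 + 4.2882 + 3.6540 + 0.4218 = 11.7629
CE = e^11.7629 ≈ 128399.27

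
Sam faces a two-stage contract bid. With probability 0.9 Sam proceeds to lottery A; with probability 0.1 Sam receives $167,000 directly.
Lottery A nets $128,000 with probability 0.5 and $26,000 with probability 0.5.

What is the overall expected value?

$86,000

EV(A) = 0.5 × 128000 + 0.5 × 26000 = 64000 + 13000 = 77000
Branch B: 167000 (certain)
Overall = 0.9 × 77000 + 0.1 × 167000 = 69300 + 16700 = 86000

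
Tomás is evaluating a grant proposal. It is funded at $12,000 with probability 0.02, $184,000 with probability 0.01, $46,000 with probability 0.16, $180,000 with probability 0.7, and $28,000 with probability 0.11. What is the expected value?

$138,520

EV = 0.02 × 12000 + 0.01 × 184000 + 0.16 × 46000 + 0.7 × 180000 + 0.11 × 28000 = 240 + 1840 + 7360 + 126000 + 3080 = 138520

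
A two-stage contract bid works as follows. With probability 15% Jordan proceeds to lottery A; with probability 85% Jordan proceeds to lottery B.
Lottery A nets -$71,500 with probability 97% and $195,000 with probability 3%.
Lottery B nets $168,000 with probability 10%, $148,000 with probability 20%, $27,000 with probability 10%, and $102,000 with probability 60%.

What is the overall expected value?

$84,229.25

EV(A) = 0.97 × (-71500) + 0.03 × 195000 = -69355 + 5850 = -63505
EV(B) = 0.1 × 168000 + 0.2 × 148000 + 0.1 × 27000 + 0.6 × 102000 = 16800 + 29600 + 2700 + 61200 = 110300
Overall = 0.15 × (-63505) + 0.85 × 110300 = -9525.75 + 93755 = 84229.25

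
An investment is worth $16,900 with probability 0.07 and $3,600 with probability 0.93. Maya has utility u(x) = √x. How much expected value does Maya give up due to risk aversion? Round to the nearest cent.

E[u] = 0.07·√16900 + 0.93·√3600 = 0.07·130 + 0.93·60 = 64.9
CE = (64.9)² = 4212.01
Risk premium = EV − CE = 4531 − 4212.01 = 318.99

$318.99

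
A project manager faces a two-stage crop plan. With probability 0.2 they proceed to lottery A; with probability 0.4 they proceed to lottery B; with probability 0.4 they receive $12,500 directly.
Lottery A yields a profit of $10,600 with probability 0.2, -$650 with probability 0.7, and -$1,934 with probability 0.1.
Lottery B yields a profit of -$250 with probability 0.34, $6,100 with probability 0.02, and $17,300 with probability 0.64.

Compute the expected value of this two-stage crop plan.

EV(A) = 0.2 × 10600 + 0.7 × (-650) + 0.1 × (-1934) = 2120 − 455 − 193.4 = 1471.6
EV(B) = 0.34 × (-250) + 0.02 × 6100 + 0.64 × 17300 = -85 + 122 + 11072 = 11109
Branch C: 12500 (certain)
Overall = 0.2 × 1471.6 + 0.4 × 11109 + 0.4 × 12500 = 294.32 + 4443.6 + 5000 = 9737.92

$9,737.92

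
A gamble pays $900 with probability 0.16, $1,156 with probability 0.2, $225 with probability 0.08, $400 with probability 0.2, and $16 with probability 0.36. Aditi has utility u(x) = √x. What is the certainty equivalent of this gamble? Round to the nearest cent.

$332.70

E[u] = 0.16·√900 + 0.2·√1156 + 0.08·√225 + 0.2·√400 + 0.36·√16 = 0.16·30 + 0.2·34 + 0.08·15 + 0.2·20 + 0.36·4 = 18.24
CE = (18.24)² = 332.6976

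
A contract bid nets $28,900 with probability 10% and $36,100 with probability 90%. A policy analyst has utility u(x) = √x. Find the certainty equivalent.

E[u] = 0.1·√28900 + 0.9·√36100 = 0.1·170 + 0.9·190 = 188
CE = (188)² = 35344

$35,344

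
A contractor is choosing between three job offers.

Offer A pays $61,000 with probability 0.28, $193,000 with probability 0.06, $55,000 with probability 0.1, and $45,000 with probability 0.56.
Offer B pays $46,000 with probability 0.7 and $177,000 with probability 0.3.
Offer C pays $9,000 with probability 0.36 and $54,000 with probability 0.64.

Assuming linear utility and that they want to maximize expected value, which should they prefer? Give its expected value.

Offer B ($85,300)

Offer A = 0.28 × 61000 + 0.06 × 193000 + 0.1 × 55000 + 0.56 × 45000 = 17080 + 11580 + 5500 + 25200 = 59360
Offer B = 0.7 × 46000 + 0.3 × 177000 = 32200 + 53100 = 85300
Offer C = 0.36 × 9000 + 0.64 × 54000 = 3240 + 34560 = 37800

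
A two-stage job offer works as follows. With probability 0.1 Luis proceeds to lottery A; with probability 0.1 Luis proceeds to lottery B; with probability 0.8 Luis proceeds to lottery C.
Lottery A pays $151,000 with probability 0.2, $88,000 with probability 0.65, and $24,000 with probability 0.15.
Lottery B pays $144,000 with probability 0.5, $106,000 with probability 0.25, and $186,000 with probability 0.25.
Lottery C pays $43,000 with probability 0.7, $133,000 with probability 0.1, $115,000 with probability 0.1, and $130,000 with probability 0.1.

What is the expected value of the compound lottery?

EV(A) = 0.2 × 151000 + 0.65 × 88000 + 0.15 × 24000 = 30200 + 57200 + 3600 = 91000
EV(B) = 0.5 × 144000 + 0.25 × 106000 + 0.25 × 186000 = 72000 + 26500 + 46500 = 145000
EV(C) = 0.7 × 43000 + 0.1 × 133000 + 0.1 × 115000 + 0.1 × 130000 = 30100 + 13300 + 11500 + 13000 = 67900
Overall = 0.1 × 91000 + 0.1 × 145000 + 0.8 × 67900 = 9100 + 14500 + 54320 = 77920

$77,920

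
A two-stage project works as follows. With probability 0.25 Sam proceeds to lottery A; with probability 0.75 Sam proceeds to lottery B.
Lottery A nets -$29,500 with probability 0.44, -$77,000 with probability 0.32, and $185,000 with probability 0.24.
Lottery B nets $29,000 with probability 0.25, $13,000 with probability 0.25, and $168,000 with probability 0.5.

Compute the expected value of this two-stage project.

EV(A) = 0.44 × (-29500) + 0.32 × (-77000) + 0.24 × 185000 = -12980 − 24640 + 44400 = 6780
EV(B) = 0.25 × 29000 + 0.25 × 13000 + 0.5 × 168000 = 7250 + 3250 + 84000 = 94500
Overall = 0.25 × 6780 + 0.75 × 94500 = 1695 + 70875 = 72570

$72,570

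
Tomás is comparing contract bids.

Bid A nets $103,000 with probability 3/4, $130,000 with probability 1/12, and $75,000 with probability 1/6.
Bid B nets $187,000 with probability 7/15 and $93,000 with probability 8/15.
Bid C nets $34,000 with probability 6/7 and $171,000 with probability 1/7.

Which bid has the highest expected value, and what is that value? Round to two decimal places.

Bid A = 3/4 × 103000 + 1/12 × 130000 + 1/6 × 75000 = 77250 + 10833.3333 + 12500 = 100583.3333
Bid B = 7/15 × 187000 + 8/15 × 93000 = 87266.6667 + 49600 = 136866.6667
Bid C = 6/7 × 34000 + 1/7 × 171000 = 29142.8571 + 24428.5714 = 53571.4286

Bid B ($136,866.67)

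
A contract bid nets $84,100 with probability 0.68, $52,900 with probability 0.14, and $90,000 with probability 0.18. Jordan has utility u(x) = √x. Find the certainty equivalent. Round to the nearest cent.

$80,315.56

E[u] = 0.68·√84100 + 0.14·√52900 + 0.18·√90000 = 0.68·290 + 0.14·230 + 0.18·300 = 283.4
CE = (283.4)² = 80315.56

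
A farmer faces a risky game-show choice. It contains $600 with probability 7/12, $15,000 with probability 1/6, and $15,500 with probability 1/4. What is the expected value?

$6,725

EV = 7/12 × 600 + 1/6 × 15000 + 1/4 × 15500 = 350 + 2500 + 3875 = 6725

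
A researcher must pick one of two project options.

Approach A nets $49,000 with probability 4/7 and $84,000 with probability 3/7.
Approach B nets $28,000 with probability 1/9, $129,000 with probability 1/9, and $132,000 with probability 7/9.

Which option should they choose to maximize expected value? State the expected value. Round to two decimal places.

Approach A = 4/7 × 49000 + 3/7 × 84000 = 28000 + 36000 = 64000
Approach B = 1/9 × 28000 + 1/9 × 129000 + 7/9 × 132000 = 3111.1111 + 14333.3333 + 102666.6667 = 120111.1111

Approach B ($120,111.11)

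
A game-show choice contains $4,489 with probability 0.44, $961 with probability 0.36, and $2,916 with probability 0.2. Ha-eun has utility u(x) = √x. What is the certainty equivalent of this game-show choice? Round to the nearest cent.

E[u] = 0.44·√4489 + 0.36·√961 + 0.2·√2916 = 0.44·67 + 0.36·31 + 0.2·54 = 51.44
CE = (51.44)² = 2646.0736

$2,646.07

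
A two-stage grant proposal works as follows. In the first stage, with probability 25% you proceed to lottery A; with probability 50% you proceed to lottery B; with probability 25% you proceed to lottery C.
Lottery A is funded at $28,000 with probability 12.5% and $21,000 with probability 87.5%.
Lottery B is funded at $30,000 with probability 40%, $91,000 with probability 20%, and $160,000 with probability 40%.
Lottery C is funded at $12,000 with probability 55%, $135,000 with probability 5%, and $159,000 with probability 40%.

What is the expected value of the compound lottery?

EV(A) = 0.125 × 28000 + 0.875 × 21000 = 3500 + 18375 = 21875
EV(B) = 0.4 × 30000 + 0.2 × 91000 + 0.4 × 160000 = 12000 + 18200 + 64000 = 94200
EV(C) = 0.55 × 12000 + 0.05 × 135000 + 0.4 × 159000 = 6600 + 6750 + 63600 = 76950
Overall = 0.25 × 21875 + 0.5 × 94200 + 0.25 × 76950 = 5468.75 + 47100 + 19237.5 = 71806.25

$71,806.25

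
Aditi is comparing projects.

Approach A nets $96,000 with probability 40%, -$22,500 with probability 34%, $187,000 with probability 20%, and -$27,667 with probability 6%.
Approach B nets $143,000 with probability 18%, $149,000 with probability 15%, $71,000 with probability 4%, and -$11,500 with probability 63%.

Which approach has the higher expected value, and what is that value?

Approach A = 0.4 × 96000 + 0.34 × (-22500) + 0.2 × 187000 + 0.06 × (-27667) = 38400 − 7650 + 37400 − 1660.02 = 66489.98
Approach B = 0.18 × 143000 + 0.15 × 149000 + 0.04 × 71000 + 0.63 × (-11500) = 25740 + 22350 + 2840 − 7245 = 43685

Approach A ($66,489.98)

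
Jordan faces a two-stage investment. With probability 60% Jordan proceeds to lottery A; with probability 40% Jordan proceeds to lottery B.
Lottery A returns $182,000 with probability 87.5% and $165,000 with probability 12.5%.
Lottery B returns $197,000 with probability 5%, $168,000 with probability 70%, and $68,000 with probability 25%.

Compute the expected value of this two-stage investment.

EV(A) = 0.875 × 182000 + 0.125 × 165000 = 159250 + 20625 = 179875
EV(B) = 0.05 × 197000 + 0.7 × 168000 + 0.25 × 68000 = 9850 + 117600 + 17000 = 144450
Overall = 0.6 × 179875 + 0.4 × 144450 = 107925 + 57780 = 165705

$165,705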